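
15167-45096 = -29929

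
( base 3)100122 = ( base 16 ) 104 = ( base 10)260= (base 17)f5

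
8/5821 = 8/5821 = 0.00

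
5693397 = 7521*757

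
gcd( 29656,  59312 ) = 29656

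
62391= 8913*7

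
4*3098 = 12392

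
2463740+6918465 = 9382205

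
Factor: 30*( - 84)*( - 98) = 246960 = 2^4*3^2*5^1 * 7^3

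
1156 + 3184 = 4340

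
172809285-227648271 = - 54838986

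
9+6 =15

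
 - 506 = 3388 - 3894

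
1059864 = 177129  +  882735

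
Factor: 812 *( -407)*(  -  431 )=142438604=2^2*7^1*11^1*29^1*37^1 * 431^1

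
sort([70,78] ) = [70, 78]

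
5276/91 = 57 + 89/91 = 57.98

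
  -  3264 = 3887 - 7151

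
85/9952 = 85/9952 = 0.01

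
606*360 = 218160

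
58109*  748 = 43465532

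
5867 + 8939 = 14806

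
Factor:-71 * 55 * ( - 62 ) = 2^1*5^1*11^1*31^1*71^1 = 242110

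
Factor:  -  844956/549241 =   -  17244/11209 = - 2^2*3^2*11^( - 1)*479^1*1019^ (  -  1)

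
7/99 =7/99= 0.07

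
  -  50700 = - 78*650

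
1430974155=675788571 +755185584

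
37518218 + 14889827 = 52408045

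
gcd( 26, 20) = 2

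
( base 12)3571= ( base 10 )5989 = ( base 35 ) 4V4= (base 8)13545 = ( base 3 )22012211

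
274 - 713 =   -  439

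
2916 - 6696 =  - 3780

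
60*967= 58020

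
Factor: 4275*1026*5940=26053731000 = 2^3*3^8*5^3 * 11^1 * 19^2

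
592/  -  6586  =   -8/89 = - 0.09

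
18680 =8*2335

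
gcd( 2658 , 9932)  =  2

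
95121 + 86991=182112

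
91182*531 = 48417642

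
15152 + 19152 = 34304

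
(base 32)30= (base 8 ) 140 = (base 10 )96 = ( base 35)2Q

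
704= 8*88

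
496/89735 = 496/89735 = 0.01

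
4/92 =1/23 = 0.04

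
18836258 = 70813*266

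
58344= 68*858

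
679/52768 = 7/544 = 0.01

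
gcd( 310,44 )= 2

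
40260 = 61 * 660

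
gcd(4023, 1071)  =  9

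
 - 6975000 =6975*( - 1000 )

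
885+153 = 1038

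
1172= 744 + 428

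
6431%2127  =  50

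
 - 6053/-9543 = 6053/9543 = 0.63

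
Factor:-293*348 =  - 2^2*3^1*29^1*293^1 =- 101964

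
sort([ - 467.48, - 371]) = [ - 467.48, - 371] 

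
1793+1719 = 3512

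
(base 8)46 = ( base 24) 1E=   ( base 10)38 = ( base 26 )1C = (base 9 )42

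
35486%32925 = 2561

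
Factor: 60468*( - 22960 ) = - 2^6 * 3^1*5^1*7^1 * 41^1 * 5039^1 = - 1388345280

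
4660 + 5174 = 9834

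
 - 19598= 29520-49118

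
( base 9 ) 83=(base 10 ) 75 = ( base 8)113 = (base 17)47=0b1001011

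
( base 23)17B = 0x2bd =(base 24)155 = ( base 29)O5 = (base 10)701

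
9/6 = 1 + 1/2 =1.50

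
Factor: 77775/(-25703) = - 3^1 *5^2 * 17^1*61^1*25703^(-1)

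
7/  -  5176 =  - 1 + 5169/5176 = - 0.00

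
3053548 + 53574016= 56627564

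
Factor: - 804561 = -3^1*373^1*719^1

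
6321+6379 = 12700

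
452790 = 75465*6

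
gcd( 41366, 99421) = 1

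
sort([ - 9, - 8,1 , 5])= [ - 9, - 8, 1, 5 ]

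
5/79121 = 5/79121 = 0.00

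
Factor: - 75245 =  - 5^1 * 101^1 * 149^1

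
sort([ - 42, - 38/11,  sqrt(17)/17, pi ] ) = [ - 42, - 38/11,sqrt( 17 ) /17,pi ]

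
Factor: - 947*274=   -2^1*137^1  *947^1 =-259478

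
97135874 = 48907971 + 48227903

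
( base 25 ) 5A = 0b10000111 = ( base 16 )87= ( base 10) 135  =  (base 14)99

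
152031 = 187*813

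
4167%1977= 213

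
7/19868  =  7/19868 = 0.00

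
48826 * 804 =39256104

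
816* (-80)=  - 65280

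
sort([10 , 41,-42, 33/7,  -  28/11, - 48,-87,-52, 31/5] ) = [ - 87, - 52, -48, - 42, - 28/11 , 33/7 , 31/5,  10,  41 ] 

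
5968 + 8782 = 14750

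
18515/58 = 319 + 13/58 = 319.22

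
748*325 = 243100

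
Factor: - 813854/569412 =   -  2^(- 1)*3^( - 2)*503^1*809^1*15817^(-1) = -406927/284706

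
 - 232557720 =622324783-854882503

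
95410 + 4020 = 99430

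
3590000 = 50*71800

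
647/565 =1 + 82/565= 1.15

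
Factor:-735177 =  - 3^1*269^1*911^1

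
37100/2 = 18550 = 18550.00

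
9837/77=9837/77 = 127.75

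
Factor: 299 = 13^1 * 23^1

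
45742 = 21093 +24649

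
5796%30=6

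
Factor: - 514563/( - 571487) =687/763 = 3^1*7^( -1 )*109^(- 1 )*229^1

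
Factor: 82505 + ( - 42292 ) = 40213^1 = 40213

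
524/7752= 131/1938 = 0.07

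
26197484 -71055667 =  - 44858183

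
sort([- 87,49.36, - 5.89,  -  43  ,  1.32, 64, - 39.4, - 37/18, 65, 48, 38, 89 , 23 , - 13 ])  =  [ - 87  , -43, - 39.4,-13, - 5.89, - 37/18, 1.32, 23,38, 48, 49.36, 64,65, 89]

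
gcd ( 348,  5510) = 58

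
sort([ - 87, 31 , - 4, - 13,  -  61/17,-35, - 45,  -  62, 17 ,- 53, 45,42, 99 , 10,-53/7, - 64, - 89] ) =[ - 89,-87, - 64, - 62, - 53, - 45, - 35, - 13, - 53/7, - 4, - 61/17,10,17, 31  ,  42, 45, 99] 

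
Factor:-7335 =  - 3^2*5^1*163^1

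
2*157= 314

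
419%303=116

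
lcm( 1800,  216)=5400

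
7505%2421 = 242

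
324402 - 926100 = -601698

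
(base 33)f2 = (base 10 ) 497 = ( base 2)111110001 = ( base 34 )el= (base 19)173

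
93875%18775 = 0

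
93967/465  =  93967/465 = 202.08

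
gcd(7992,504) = 72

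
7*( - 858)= - 6006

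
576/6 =96 = 96.00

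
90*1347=121230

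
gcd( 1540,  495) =55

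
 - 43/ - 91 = 43/91 = 0.47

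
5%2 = 1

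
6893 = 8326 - 1433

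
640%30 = 10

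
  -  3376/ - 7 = 482 + 2/7 =482.29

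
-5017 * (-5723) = 28712291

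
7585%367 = 245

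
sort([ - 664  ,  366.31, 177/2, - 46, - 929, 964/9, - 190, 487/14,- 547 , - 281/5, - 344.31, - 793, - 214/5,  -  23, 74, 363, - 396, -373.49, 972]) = [-929, - 793, - 664, - 547, - 396, - 373.49, - 344.31, - 190, - 281/5, -46,  -  214/5, - 23, 487/14,74, 177/2,  964/9, 363, 366.31,972] 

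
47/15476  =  47/15476 =0.00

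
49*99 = 4851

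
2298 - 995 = 1303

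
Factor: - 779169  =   -3^1*259723^1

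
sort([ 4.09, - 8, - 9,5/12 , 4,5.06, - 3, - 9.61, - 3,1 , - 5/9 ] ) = [ - 9.61, - 9, - 8, -3, - 3, - 5/9,5/12 , 1,4,4.09,5.06] 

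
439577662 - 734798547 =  - 295220885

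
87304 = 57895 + 29409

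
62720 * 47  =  2947840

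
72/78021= 8/8669 =0.00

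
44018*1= 44018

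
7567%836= 43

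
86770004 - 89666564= - 2896560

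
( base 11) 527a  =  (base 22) E9A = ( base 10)6984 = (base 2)1101101001000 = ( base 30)7mo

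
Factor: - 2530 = -2^1 * 5^1*11^1 * 23^1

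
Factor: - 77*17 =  - 1309 = -  7^1*11^1*17^1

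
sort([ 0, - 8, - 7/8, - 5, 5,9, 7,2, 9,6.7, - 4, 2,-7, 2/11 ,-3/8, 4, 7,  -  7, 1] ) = [ - 8 , - 7 , -7,- 5 , - 4, - 7/8, - 3/8, 0, 2/11, 1, 2,2, 4, 5, 6.7, 7, 7,9, 9]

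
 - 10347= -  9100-1247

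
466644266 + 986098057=1452742323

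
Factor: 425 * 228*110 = 10659000 =2^3*3^1*5^3 *11^1*17^1 * 19^1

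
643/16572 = 643/16572 = 0.04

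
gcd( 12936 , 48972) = 924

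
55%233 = 55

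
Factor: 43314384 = 2^4*3^1 * 103^1 * 8761^1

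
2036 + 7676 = 9712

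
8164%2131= 1771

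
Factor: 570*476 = 271320 =2^3*3^1*5^1*7^1*17^1*19^1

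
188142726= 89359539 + 98783187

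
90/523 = 90/523 = 0.17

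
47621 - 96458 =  - 48837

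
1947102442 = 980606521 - -966495921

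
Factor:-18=-2^1*3^2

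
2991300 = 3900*767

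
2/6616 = 1/3308 = 0.00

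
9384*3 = 28152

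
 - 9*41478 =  - 373302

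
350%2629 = 350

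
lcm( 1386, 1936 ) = 121968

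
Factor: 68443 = 68443^1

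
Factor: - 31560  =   - 2^3*3^1*5^1 * 263^1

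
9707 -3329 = 6378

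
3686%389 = 185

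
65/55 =13/11  =  1.18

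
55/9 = 6+1/9 = 6.11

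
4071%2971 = 1100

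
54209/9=6023  +  2/9 = 6023.22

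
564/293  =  564/293 = 1.92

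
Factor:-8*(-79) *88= 2^6*11^1 * 79^1= 55616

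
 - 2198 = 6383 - 8581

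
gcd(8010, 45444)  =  6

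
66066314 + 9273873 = 75340187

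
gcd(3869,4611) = 53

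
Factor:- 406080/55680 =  - 2^( - 1 )*3^2 * 29^(-1 )*47^1 = - 423/58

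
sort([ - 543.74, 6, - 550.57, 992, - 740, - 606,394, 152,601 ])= [ - 740,-606, - 550.57, - 543.74,6  ,  152,394,601, 992]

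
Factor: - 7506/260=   -  3753/130=- 2^( - 1)*3^3 * 5^(  -  1 )*13^( - 1)*139^1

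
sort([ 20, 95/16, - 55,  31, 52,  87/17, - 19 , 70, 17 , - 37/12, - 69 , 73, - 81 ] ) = [ - 81, - 69,-55, - 19 ,-37/12 , 87/17,95/16,17,20,31,52, 70, 73 ] 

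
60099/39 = 1541 = 1541.00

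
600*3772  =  2263200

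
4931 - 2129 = 2802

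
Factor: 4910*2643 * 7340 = 2^3*3^1*5^2*367^1 *491^1*881^1 = 95252134200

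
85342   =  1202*71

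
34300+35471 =69771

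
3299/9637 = 3299/9637 = 0.34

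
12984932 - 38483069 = - 25498137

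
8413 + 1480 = 9893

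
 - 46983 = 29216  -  76199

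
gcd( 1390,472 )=2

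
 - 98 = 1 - 99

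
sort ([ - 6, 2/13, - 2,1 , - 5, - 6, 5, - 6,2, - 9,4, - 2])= [ - 9,  -  6, - 6 , - 6, - 5, - 2, - 2, 2/13, 1, 2, 4, 5]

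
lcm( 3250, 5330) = 133250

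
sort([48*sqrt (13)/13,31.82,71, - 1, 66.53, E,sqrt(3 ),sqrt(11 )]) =[-1,sqrt(3 ),E,sqrt( 11),48*sqrt( 13 ) /13,31.82,66.53 , 71] 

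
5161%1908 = 1345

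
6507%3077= 353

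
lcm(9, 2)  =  18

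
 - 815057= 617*(-1321)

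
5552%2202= 1148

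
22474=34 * 661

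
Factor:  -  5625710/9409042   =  -5^1*19^1*29^1*191^( - 1 ) * 1021^1*24631^(-1) = - 2812855/4704521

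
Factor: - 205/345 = - 41/69 =- 3^(-1)*23^( - 1)*41^1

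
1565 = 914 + 651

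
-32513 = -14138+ - 18375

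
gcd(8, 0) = 8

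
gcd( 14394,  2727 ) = 3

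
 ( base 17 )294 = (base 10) 735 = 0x2DF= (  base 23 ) 18m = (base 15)340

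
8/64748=2/16187 = 0.00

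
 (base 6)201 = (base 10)73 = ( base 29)2f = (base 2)1001001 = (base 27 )2j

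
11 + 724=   735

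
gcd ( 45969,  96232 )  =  1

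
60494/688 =87 + 319/344 = 87.93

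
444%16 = 12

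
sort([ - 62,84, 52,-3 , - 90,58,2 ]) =[-90,  -  62, - 3,2, 52,  58,84 ]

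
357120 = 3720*96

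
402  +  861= 1263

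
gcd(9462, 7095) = 3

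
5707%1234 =771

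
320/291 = 1 + 29/291 = 1.10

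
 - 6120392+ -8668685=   -  14789077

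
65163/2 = 32581+ 1/2=32581.50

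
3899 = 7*557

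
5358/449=5358/449 = 11.93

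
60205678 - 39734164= 20471514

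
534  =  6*89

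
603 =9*67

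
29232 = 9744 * 3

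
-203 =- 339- -136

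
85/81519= 85/81519 = 0.00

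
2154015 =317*6795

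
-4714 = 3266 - 7980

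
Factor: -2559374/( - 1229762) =1279687/614881 = 614881^( - 1) * 1279687^1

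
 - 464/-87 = 5+1/3 =5.33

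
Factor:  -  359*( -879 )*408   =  128748888 = 2^3*3^2*17^1 *293^1*359^1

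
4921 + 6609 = 11530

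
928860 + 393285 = 1322145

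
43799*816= 35739984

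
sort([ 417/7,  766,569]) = [ 417/7,  569, 766 ]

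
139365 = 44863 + 94502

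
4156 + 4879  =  9035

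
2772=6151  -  3379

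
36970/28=18485/14  =  1320.36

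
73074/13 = 73074/13 =5621.08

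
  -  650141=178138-828279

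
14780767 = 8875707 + 5905060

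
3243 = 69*47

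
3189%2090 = 1099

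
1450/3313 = 1450/3313 = 0.44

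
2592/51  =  864/17= 50.82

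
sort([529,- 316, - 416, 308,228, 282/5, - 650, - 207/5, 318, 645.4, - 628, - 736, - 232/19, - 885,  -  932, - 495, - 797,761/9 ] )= [ - 932,-885, - 797, - 736, - 650 ,  -  628,  -  495, - 416, - 316,  -  207/5, - 232/19,282/5, 761/9,228,308 , 318,529,645.4] 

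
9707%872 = 115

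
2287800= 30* 76260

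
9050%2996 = 62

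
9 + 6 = 15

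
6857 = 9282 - 2425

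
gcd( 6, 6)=6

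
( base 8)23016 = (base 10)9742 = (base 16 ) 260e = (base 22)k2i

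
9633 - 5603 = 4030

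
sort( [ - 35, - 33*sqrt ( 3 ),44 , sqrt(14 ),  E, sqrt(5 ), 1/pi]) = [-33 * sqrt( 3),-35,1/pi,sqrt(5),E,sqrt ( 14 ), 44]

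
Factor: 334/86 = 43^(-1) *167^1 = 167/43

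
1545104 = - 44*( - 35116)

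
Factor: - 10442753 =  - 31^1*336863^1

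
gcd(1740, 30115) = 5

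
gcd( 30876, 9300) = 372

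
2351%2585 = 2351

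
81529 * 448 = 36524992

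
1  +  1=2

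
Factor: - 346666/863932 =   -  173333/431966 = - 2^( - 1 )*29^1*43^1 * 139^1*215983^( - 1 )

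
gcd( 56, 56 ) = 56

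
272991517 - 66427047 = 206564470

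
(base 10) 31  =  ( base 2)11111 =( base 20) 1B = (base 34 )V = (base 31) 10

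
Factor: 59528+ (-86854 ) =-2^1*13^1* 1051^1 =- 27326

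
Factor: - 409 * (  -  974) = 2^1*409^1*487^1 = 398366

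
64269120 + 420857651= 485126771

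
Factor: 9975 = 3^1*5^2*7^1*19^1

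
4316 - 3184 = 1132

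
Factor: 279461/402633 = 3^( - 2) * 7^(-1 )*11^ ( - 1) * 13^1 * 37^1 = 481/693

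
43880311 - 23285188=20595123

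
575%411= 164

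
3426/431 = 3426/431 = 7.95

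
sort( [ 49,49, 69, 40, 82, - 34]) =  [  -  34, 40, 49, 49, 69 , 82] 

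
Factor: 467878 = 2^1*233939^1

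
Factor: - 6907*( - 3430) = 23691010 = 2^1*5^1*7^3 * 6907^1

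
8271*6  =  49626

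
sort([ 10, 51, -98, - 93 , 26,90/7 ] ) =[ - 98, - 93,10,90/7, 26,  51]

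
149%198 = 149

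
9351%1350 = 1251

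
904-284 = 620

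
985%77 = 61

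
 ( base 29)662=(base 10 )5222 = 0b1010001100110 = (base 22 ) AH8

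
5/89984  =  5/89984 =0.00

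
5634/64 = 88 + 1/32 = 88.03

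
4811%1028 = 699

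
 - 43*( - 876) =37668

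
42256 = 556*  76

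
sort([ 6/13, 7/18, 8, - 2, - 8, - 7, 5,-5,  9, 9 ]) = [ - 8,  -  7 , - 5,-2, 7/18, 6/13,  5,8, 9, 9 ]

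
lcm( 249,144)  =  11952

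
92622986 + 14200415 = 106823401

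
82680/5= 16536 =16536.00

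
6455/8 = 806 + 7/8 = 806.88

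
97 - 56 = 41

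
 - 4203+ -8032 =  - 12235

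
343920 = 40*8598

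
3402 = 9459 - 6057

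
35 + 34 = 69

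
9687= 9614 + 73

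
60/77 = 60/77= 0.78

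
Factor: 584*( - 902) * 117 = - 2^4*3^2*11^1*13^1*41^1  *73^1 = - 61631856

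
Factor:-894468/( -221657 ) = 2^2* 3^1*131^1 * 569^1 *221657^(-1 ) 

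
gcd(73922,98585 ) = 1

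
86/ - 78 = -2 + 35/39 = - 1.10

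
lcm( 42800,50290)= 2011600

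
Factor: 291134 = 2^1*23^1* 6329^1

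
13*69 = 897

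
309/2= 154 + 1/2 = 154.50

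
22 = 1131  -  1109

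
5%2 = 1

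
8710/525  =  16  +  62/105 =16.59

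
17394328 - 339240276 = -321845948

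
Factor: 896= 2^7*7^1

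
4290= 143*30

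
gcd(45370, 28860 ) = 130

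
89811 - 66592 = 23219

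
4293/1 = 4293 = 4293.00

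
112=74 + 38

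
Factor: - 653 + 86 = -567 =- 3^4*7^1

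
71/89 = 71/89 = 0.80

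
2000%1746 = 254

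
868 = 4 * 217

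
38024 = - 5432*( - 7)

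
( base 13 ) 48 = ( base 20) 30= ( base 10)60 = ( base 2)111100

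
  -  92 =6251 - 6343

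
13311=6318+6993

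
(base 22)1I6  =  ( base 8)1566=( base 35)pb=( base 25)1AB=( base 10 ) 886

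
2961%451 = 255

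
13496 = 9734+3762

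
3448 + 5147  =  8595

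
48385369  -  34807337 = 13578032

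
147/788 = 147/788 = 0.19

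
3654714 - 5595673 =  - 1940959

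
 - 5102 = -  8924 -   -  3822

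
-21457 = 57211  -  78668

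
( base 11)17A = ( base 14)10c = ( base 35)5x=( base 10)208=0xd0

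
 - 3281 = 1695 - 4976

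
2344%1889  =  455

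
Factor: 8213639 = 7^1*977^1*1201^1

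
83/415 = 1/5 = 0.20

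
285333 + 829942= 1115275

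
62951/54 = 62951/54 = 1165.76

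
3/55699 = 3/55699= 0.00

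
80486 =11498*7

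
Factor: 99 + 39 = 2^1*3^1*23^1 = 138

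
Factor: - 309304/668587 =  - 2^3 * 41^1*709^( - 1 )  =  -  328/709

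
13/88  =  13/88 = 0.15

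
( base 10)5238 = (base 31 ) 5DU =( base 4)1101312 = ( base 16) 1476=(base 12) 3046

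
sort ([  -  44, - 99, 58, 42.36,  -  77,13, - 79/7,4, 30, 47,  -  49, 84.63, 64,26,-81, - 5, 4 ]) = [-99, - 81 , - 77, - 49,-44,-79/7,-5, 4,4, 13, 26, 30, 42.36, 47  ,  58,64, 84.63]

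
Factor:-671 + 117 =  - 554  =  -2^1*277^1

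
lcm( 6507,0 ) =0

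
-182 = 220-402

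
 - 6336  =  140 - 6476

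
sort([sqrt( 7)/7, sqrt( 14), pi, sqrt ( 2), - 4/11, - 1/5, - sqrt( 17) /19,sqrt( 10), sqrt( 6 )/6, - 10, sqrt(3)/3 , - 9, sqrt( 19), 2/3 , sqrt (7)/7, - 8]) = [ - 10 ,- 9, - 8, - 4/11, - sqrt( 17 ) /19 , - 1/5, sqrt(7 ) /7,sqrt( 7) /7, sqrt( 6 )/6, sqrt(3) /3, 2/3, sqrt( 2), pi, sqrt(10 ) , sqrt( 14 ), sqrt (19)] 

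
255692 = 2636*97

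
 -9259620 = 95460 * ( - 97 ) 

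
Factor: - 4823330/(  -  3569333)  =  2^1*5^1 * 23^1*67^1*313^1*3569333^( - 1 ) 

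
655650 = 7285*90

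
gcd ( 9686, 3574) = 2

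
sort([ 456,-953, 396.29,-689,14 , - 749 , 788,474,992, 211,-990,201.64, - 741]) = [ - 990, - 953,-749,  -  741, - 689,14,201.64,211, 396.29, 456, 474, 788,  992]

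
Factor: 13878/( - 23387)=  - 2^1*3^3*7^( - 1) * 13^(- 1) = -54/91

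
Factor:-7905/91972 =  - 2^( - 2) *3^1 *5^1*17^1 *31^1 *22993^(-1 ) 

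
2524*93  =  234732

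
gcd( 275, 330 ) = 55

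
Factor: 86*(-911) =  - 78346 = - 2^1*43^1 * 911^1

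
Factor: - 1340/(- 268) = 5^1 = 5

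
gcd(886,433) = 1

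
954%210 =114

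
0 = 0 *4510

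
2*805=1610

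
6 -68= - 62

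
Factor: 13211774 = 2^1*83^1*79589^1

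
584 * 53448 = 31213632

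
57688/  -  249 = -57688/249  =  - 231.68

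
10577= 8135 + 2442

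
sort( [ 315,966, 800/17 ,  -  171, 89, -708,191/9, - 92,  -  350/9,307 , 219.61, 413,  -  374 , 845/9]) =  [-708, - 374,-171,-92 ,-350/9, 191/9,800/17,89, 845/9, 219.61 , 307, 315,413,966]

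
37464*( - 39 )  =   - 1461096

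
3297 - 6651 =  - 3354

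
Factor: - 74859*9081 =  - 3^3*1009^1*24953^1 = -679794579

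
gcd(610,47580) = 610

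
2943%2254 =689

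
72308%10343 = 10250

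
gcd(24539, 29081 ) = 1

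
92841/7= 13263 = 13263.00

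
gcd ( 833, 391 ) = 17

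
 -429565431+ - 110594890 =-540160321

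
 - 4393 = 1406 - 5799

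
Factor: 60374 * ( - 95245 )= - 2^1 *5^1*43^1*443^1*30187^1 = - 5750321630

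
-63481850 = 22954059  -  86435909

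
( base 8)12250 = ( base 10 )5288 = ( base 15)1878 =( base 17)1151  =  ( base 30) 5q8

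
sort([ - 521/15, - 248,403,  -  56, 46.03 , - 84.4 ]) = [ - 248,-84.4, - 56, -521/15,  46.03, 403] 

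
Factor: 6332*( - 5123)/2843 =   -  32438836/2843 = -2^2*47^1*109^1*1583^1*2843^( - 1)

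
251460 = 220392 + 31068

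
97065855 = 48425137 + 48640718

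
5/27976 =5/27976 = 0.00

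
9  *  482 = 4338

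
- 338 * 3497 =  - 1181986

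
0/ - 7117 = 0/1 = - 0.00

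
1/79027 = 1/79027  =  0.00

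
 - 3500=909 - 4409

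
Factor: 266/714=19/51 = 3^(  -  1) * 17^( - 1)*19^1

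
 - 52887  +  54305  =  1418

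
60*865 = 51900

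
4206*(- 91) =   -  382746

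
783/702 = 1  +  3/26 = 1.12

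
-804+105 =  - 699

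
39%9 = 3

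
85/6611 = 85/6611 = 0.01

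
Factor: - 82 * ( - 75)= 6150 = 2^1*3^1*5^2*41^1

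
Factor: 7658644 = 2^2*7^1*43^1*6361^1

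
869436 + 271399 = 1140835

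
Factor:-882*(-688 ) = 606816 = 2^5*3^2* 7^2*43^1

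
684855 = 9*76095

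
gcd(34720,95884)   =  4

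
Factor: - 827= - 827^1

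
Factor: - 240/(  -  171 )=2^4 * 3^ (  -  1)*5^1*19^(-1) =80/57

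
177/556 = 177/556 = 0.32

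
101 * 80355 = 8115855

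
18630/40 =465+3/4=465.75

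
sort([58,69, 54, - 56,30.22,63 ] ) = [ - 56,30.22,54, 58 , 63,69] 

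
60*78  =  4680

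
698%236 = 226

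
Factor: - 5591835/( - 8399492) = 2^( - 2 )*3^4*5^1*139^ ( - 1 )*13807^1*15107^( - 1 )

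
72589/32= 72589/32 = 2268.41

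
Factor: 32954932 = 2^2 * 229^1* 35977^1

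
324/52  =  81/13 = 6.23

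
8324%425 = 249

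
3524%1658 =208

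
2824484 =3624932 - 800448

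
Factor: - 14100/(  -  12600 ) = 47/42= 2^(-1) * 3^( - 1)*7^ ( - 1 ) * 47^1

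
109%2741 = 109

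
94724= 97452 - 2728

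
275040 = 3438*80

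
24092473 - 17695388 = 6397085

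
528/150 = 88/25 =3.52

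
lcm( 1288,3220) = 6440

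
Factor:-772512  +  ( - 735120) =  - 2^4*3^1*7^2*641^1 = - 1507632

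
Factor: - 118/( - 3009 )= 2^1 * 3^(-1)*17^( - 1 ) = 2/51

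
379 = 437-58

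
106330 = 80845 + 25485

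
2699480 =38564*70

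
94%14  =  10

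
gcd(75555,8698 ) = 1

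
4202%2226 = 1976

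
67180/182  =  369  +  11/91 = 369.12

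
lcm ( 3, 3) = 3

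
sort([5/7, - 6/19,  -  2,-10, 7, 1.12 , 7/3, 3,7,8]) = [-10,-2 , - 6/19, 5/7, 1.12, 7/3,3,7,7, 8 ] 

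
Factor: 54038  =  2^1*41^1*659^1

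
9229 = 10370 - 1141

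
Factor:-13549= -17^1*797^1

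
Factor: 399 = 3^1*7^1 *19^1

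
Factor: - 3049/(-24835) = 5^( -1 )*3049^1* 4967^( - 1 ) 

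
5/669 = 5/669=0.01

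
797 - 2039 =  - 1242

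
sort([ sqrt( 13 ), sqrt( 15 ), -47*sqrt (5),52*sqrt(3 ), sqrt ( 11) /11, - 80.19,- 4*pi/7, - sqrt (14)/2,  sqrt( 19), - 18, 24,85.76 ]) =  [ -47*sqrt( 5),-80.19, - 18, - sqrt(14)/2, - 4*pi/7,  sqrt(11) /11  ,  sqrt( 13), sqrt( 15 ), sqrt( 19) , 24, 85.76, 52 * sqrt(  3)] 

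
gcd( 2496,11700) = 156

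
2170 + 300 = 2470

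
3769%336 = 73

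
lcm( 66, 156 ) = 1716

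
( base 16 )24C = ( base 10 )588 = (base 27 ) LL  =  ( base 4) 21030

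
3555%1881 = 1674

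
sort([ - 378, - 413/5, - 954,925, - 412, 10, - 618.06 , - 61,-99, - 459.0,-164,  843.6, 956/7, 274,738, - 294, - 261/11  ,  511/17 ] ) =[ - 954 , - 618.06, - 459.0  , - 412, - 378 , - 294, - 164, - 99,-413/5, - 61,-261/11,10,511/17 , 956/7, 274, 738,843.6, 925 ]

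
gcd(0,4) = 4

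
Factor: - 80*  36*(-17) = 48960 =2^6*3^2 * 5^1*17^1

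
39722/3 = 39722/3= 13240.67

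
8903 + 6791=15694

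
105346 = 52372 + 52974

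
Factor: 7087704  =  2^3*3^1*13^1 * 22717^1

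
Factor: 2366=2^1*7^1 * 13^2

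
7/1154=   7/1154= 0.01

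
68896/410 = 168 + 8/205 = 168.04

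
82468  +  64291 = 146759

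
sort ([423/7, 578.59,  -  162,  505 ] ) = [-162 , 423/7,505,578.59 ] 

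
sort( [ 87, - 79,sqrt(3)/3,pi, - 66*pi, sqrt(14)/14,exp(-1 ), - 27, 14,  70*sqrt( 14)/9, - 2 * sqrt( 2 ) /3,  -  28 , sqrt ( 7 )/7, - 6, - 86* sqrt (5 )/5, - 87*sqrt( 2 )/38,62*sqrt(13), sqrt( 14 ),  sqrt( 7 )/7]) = [ -66*pi, - 79, - 86*sqrt( 5) /5, - 28,- 27, - 6, - 87*sqrt( 2 )/38,-2 * sqrt(2)/3, sqrt(14 )/14, exp( - 1 ),sqrt( 7) /7, sqrt(7)/7, sqrt( 3)/3,pi, sqrt( 14 ), 14 , 70*sqrt (14 )/9,87, 62*sqrt (13 )] 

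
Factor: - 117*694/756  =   - 4511/42 = - 2^ (- 1)*3^(-1 )*7^(-1) * 13^1*347^1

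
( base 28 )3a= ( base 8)136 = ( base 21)4a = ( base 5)334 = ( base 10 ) 94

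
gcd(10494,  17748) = 18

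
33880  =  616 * 55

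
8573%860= 833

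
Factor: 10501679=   1693^1*6203^1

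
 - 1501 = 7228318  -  7229819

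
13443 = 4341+9102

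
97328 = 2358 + 94970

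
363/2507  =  363/2507 = 0.14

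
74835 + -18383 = 56452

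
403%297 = 106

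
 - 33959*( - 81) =2750679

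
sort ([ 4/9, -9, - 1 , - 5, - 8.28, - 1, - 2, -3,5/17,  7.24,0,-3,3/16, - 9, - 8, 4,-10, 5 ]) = [ - 10, - 9,-9, - 8.28, - 8, - 5, - 3, - 3 ,  -  2, - 1, - 1,0,3/16,5/17,4/9,4 , 5,  7.24]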